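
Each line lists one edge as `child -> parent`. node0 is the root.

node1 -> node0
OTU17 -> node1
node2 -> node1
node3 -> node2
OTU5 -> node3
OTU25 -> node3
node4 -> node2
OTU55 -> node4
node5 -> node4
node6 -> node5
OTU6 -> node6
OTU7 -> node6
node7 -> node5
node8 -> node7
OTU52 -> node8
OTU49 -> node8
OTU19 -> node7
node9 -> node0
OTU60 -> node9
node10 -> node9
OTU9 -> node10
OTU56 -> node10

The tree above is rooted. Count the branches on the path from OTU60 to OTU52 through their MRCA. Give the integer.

The MRCA of OTU60 and OTU52 is the root of the tree.
From OTU60 up to that node: 2 branches. From OTU52 up to the same node: 7 branches. Total: 2 + 7 = 9.

9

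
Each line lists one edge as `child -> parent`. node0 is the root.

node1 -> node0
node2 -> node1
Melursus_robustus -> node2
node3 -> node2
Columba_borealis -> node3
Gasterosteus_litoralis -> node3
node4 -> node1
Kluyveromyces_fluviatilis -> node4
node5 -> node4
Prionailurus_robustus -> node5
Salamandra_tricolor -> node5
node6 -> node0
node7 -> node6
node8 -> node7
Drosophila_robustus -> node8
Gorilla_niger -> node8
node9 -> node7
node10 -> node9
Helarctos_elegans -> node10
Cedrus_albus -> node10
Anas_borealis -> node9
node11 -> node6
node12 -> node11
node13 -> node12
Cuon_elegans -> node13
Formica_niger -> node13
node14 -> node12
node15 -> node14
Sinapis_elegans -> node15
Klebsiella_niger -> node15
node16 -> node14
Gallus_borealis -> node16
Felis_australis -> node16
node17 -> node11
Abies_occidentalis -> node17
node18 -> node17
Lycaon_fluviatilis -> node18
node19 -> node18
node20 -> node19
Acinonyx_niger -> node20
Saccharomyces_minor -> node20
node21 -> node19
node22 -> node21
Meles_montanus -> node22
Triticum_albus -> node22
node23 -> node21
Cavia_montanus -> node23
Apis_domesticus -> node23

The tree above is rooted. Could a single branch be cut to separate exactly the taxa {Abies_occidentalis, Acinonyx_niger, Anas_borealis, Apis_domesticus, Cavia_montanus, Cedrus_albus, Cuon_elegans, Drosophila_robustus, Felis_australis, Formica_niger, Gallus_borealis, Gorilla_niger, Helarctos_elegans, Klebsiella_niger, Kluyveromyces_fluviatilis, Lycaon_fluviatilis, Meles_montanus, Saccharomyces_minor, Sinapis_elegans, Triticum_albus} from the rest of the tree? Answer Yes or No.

The MRCA of the listed taxa is the root, so the smallest clade containing them is the whole tree.
That clade also contains Columba_borealis, Gasterosteus_litoralis, Melursus_robustus, Prionailurus_robustus, Salamandra_tricolor, which are not in the proposed group, so the group is not monophyletic.

No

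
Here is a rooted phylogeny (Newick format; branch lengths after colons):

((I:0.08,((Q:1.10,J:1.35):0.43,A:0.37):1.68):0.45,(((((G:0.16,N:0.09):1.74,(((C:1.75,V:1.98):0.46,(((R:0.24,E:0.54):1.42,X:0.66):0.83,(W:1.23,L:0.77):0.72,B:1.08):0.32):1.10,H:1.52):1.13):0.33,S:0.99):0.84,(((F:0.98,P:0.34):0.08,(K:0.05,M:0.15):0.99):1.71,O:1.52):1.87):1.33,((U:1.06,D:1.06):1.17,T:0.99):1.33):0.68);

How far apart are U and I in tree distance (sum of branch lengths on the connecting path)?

The path runs U → … → MRCA → … → I; the MRCA is the root of the tree.
Branch lengths along that path: 1.06 + 1.17 + 1.33 + 0.68 + 0.45 + 0.08 = 4.77.

4.77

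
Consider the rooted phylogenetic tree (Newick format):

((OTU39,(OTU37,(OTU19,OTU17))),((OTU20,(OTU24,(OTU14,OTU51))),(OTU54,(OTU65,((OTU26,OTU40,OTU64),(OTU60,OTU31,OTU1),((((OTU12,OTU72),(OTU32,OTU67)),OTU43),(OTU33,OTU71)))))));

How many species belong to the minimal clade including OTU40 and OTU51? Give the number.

19

The MRCA of OTU40 and OTU51 is the node subtending ((OTU20,(OTU24,(OTU14,OTU51))),(OTU54,(OTU65,((OTU26,OTU40,OTU64),(OTU60,OTU31,OTU1),((((OTU12,OTU72),(OTU32,OTU67)),OTU43),(OTU33,OTU71)))))).
That clade contains 19 terminal taxa: OTU1, OTU12, OTU14, OTU20, OTU24, OTU26, OTU31, OTU32, OTU33, OTU40, OTU43, OTU51, OTU54, OTU60, OTU64, OTU65, OTU67, OTU71, OTU72.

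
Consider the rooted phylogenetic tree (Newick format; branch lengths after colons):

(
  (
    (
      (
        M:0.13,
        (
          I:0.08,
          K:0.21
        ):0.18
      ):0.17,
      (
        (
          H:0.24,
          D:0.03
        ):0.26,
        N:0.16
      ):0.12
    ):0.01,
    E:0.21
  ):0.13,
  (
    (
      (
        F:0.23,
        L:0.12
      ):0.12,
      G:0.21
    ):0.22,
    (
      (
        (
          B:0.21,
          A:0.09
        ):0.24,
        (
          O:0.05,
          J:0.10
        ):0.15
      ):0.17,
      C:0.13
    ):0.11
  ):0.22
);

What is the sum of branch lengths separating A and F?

The path runs A → … → MRCA → … → F; the MRCA is the node subtending (((F,L),G),(((B,A),(O,J)),C)).
Branch lengths along that path: 0.09 + 0.24 + 0.17 + 0.11 + 0.22 + 0.12 + 0.23 = 1.18.

1.18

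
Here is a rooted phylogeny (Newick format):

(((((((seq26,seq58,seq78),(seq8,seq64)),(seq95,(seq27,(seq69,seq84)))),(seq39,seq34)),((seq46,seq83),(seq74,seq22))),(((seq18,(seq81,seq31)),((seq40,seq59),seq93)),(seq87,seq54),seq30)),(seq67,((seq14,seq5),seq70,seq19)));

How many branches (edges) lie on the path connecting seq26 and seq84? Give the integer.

7

The MRCA of seq26 and seq84 is the node subtending (((seq26,seq58,seq78),(seq8,seq64)),(seq95,(seq27,(seq69,seq84)))).
From seq26 up to that node: 3 branches. From seq84 up to the same node: 4 branches. Total: 3 + 4 = 7.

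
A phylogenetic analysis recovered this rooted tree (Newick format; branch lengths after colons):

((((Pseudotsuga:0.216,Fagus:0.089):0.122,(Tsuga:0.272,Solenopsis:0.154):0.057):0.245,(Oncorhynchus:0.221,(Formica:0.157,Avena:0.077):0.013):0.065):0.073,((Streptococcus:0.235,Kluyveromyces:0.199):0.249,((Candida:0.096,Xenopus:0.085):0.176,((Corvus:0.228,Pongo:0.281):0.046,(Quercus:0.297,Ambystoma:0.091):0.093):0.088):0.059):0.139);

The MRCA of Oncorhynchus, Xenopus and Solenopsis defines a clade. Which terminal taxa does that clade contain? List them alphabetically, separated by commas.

Ambystoma, Avena, Candida, Corvus, Fagus, Formica, Kluyveromyces, Oncorhynchus, Pongo, Pseudotsuga, Quercus, Solenopsis, Streptococcus, Tsuga, Xenopus

Tracing Oncorhynchus: it sits inside (Oncorhynchus,(Formica,Avena)).
Tracing Xenopus: it sits inside (Candida,Xenopus).
Tracing Solenopsis: it sits inside (Tsuga,Solenopsis).
The smallest clade enclosing all 3 is the whole tree (their MRCA is the root), so the answer is all 15 tips in alphabetical order.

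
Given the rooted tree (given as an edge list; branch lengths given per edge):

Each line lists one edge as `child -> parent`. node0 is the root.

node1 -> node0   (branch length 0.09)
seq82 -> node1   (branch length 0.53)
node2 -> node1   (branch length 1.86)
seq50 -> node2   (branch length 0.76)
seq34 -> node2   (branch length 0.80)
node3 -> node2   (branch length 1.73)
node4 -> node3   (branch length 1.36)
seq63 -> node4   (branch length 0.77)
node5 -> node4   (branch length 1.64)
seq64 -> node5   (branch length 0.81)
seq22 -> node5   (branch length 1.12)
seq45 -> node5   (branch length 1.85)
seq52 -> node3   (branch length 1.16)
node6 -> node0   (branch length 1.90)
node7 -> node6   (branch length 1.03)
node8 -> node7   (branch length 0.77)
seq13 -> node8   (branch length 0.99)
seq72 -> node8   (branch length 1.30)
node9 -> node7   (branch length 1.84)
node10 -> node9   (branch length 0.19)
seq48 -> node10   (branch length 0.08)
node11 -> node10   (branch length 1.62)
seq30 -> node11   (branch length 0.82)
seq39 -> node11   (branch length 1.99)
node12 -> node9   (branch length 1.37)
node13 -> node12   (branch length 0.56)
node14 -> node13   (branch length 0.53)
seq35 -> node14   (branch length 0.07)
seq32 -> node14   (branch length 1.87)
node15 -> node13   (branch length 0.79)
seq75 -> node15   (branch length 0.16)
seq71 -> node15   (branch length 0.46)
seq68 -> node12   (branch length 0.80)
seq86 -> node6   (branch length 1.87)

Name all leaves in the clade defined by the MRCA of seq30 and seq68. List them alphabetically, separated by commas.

Tracing seq30: it sits inside (seq30,seq39).
Tracing seq68: it sits inside (((seq35,seq32),(seq75,seq71)),seq68).
The smallest clade enclosing both is ((seq48,(seq30,seq39)),(((seq35,seq32),(seq75,seq71)),seq68)); the answer is its 8 terminal taxa in alphabetical order.

seq30, seq32, seq35, seq39, seq48, seq68, seq71, seq75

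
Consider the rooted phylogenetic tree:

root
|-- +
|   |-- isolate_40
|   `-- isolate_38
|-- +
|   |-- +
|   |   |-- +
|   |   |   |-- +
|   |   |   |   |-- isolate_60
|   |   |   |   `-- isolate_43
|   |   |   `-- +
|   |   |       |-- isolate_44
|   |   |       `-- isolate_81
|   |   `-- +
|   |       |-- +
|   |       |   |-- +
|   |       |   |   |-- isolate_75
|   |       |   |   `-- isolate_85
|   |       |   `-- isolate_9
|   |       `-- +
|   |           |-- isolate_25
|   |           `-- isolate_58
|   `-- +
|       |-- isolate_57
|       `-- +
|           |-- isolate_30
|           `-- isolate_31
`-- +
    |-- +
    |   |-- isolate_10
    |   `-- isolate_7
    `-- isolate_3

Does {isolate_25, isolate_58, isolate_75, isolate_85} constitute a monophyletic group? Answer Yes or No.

The MRCA of the listed taxa subtends (((isolate_75,isolate_85),isolate_9),(isolate_25,isolate_58)).
That clade also contains isolate_9, which is not in the proposed group, so the group is not monophyletic.

No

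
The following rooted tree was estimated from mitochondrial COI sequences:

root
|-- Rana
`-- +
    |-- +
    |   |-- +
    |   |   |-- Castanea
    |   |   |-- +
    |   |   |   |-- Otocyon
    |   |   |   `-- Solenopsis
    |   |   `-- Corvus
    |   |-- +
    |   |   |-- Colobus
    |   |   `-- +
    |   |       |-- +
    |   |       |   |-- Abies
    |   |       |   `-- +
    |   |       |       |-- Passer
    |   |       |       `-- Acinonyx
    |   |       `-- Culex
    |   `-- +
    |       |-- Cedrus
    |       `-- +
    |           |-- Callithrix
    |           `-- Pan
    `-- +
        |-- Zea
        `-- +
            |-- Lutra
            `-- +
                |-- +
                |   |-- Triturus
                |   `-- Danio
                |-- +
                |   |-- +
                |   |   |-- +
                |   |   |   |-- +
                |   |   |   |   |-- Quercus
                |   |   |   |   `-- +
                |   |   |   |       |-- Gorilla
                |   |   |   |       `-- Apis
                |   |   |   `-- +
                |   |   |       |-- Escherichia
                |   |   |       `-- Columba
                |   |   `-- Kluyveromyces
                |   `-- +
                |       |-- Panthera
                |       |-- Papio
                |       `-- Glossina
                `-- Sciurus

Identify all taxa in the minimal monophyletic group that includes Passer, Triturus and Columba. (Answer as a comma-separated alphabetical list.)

Abies, Acinonyx, Apis, Callithrix, Castanea, Cedrus, Colobus, Columba, Corvus, Culex, Danio, Escherichia, Glossina, Gorilla, Kluyveromyces, Lutra, Otocyon, Pan, Panthera, Papio, Passer, Quercus, Sciurus, Solenopsis, Triturus, Zea

Tracing Passer: it sits inside (Passer,Acinonyx).
Tracing Triturus: it sits inside (Triturus,Danio).
Tracing Columba: it sits inside (Escherichia,Columba).
The smallest clade enclosing all 3 is (((Castanea,(Otocyon,Solenopsis),Corvus),(Colobus,((Abies,(Passer,Acinonyx)),Culex)),(Cedrus,(Callithrix,Pan))),(Zea,(Lutra,((Triturus,Danio),((((Quercus,(Gorilla,Apis)),(Escherichia,Columba)),Kluyveromyces),(Panthera,Papio,Glossina)),Sciurus)))); the answer is its 26 terminal taxa in alphabetical order.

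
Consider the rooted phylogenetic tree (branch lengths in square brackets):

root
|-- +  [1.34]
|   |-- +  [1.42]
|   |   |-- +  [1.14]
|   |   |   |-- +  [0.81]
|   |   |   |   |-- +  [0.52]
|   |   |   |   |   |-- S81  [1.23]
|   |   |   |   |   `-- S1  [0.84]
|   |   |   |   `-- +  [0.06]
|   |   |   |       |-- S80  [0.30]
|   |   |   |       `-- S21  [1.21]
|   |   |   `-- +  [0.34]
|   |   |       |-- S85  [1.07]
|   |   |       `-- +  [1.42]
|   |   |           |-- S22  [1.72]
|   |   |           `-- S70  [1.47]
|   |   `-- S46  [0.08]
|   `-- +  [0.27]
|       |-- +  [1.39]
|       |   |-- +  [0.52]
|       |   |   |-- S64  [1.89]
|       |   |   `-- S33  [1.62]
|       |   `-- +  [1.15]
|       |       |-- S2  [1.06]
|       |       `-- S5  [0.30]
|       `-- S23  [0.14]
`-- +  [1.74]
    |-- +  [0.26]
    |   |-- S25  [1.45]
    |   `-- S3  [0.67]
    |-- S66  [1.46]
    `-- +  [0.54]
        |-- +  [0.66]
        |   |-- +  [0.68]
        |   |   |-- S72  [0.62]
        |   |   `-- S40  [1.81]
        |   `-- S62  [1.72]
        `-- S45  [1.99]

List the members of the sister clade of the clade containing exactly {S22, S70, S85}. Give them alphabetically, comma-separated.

The clade containing exactly {S22, S70, S85} attaches to the tree at the node subtending (((S81,S1),(S80,S21)),(S85,(S22,S70))).
The other lineage descending from that same node — the sister group — is ((S81,S1),(S80,S21)); its 4 tips in alphabetical order are the answer.

S1, S21, S80, S81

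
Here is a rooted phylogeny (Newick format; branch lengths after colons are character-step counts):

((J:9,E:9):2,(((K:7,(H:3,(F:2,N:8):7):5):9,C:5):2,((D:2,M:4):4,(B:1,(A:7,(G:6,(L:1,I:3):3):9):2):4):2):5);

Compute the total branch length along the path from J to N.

The path runs J → … → MRCA → … → N; the MRCA is the root of the tree.
Branch lengths along that path: 9 + 2 + 5 + 2 + 9 + 5 + 7 + 8 = 47.

47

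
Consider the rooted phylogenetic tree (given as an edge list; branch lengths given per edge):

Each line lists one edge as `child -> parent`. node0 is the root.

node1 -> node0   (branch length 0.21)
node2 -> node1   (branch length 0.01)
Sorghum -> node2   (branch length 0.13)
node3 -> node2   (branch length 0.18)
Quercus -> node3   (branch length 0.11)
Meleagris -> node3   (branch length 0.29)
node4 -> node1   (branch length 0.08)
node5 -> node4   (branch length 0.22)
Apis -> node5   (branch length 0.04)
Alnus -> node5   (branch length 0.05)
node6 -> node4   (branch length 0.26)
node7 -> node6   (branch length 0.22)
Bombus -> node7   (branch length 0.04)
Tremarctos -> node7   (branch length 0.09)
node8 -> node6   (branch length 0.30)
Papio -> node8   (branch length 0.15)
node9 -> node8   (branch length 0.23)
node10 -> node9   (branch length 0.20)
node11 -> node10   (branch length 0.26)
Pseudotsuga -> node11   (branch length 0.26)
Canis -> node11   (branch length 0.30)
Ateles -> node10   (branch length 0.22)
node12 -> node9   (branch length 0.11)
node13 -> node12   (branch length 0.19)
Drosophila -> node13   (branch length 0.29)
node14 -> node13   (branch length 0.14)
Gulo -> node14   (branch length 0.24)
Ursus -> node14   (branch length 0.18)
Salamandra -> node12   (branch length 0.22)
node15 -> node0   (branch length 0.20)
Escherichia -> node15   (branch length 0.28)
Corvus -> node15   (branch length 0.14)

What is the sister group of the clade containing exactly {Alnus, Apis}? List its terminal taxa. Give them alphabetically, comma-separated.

The clade containing exactly {Alnus, Apis} attaches to the tree at the node subtending ((Apis,Alnus),((Bombus,Tremarctos),(Papio,(((Pseudotsuga,Canis),Ateles),((Drosophila,(Gulo,Ursus)),Salamandra))))).
The other lineage descending from that same node — the sister group — is ((Bombus,Tremarctos),(Papio,(((Pseudotsuga,Canis),Ateles),((Drosophila,(Gulo,Ursus)),Salamandra)))); its 10 tips in alphabetical order are the answer.

Ateles, Bombus, Canis, Drosophila, Gulo, Papio, Pseudotsuga, Salamandra, Tremarctos, Ursus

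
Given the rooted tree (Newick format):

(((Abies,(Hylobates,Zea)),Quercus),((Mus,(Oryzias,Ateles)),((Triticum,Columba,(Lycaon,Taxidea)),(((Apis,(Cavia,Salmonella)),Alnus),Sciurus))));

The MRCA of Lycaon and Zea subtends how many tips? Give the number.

16

The MRCA of Lycaon and Zea is the root, so the clade is the entire tree.
That clade contains 16 terminal taxa: Abies, Alnus, Apis, Ateles, Cavia, Columba, Hylobates, Lycaon, Mus, Oryzias, Quercus, Salmonella, Sciurus, Taxidea, Triticum, Zea.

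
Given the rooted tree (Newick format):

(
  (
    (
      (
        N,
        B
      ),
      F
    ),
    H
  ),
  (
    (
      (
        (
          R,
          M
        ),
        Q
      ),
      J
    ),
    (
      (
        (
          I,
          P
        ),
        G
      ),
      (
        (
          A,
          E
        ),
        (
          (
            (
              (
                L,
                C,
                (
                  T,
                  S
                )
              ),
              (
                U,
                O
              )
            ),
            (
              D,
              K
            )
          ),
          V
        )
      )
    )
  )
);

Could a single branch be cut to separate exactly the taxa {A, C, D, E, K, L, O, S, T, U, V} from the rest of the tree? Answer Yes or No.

Yes

The most recent common ancestor of these taxa subtends ((A,E),((((L,C,(T,S)),(U,O)),(D,K)),V)).
That clade has exactly 11 tips — every listed taxon and nothing else — so the group is monophyletic.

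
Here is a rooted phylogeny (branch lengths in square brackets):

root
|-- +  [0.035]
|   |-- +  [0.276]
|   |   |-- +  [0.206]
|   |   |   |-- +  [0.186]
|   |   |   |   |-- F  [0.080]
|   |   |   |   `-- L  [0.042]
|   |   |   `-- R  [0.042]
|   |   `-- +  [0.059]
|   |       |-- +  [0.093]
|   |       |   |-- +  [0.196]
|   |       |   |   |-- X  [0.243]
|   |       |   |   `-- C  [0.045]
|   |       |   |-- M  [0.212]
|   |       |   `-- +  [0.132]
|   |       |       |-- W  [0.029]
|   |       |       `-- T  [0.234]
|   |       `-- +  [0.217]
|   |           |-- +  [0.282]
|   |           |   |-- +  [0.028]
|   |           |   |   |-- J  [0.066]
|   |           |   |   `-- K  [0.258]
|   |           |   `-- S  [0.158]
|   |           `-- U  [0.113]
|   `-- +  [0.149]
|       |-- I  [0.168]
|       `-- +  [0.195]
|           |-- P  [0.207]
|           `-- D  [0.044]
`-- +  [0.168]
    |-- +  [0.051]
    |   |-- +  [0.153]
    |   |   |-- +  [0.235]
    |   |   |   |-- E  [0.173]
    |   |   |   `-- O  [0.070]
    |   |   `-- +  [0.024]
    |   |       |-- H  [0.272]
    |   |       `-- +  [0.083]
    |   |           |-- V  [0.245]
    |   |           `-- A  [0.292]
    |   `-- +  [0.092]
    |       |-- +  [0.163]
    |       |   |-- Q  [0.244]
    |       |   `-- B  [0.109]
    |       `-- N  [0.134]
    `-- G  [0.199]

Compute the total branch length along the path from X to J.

1.125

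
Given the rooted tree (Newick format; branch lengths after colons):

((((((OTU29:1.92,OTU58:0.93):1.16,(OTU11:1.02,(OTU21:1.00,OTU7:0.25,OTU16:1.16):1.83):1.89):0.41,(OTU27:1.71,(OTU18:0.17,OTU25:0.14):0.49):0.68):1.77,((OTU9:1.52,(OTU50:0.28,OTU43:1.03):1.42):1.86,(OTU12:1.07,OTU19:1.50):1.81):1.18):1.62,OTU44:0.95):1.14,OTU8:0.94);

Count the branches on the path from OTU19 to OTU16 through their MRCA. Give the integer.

8

The MRCA of OTU19 and OTU16 is the node subtending ((((OTU29,OTU58),(OTU11,(OTU21,OTU7,OTU16))),(OTU27,(OTU18,OTU25))),((OTU9,(OTU50,OTU43)),(OTU12,OTU19))).
From OTU19 up to that node: 3 branches. From OTU16 up to the same node: 5 branches. Total: 3 + 5 = 8.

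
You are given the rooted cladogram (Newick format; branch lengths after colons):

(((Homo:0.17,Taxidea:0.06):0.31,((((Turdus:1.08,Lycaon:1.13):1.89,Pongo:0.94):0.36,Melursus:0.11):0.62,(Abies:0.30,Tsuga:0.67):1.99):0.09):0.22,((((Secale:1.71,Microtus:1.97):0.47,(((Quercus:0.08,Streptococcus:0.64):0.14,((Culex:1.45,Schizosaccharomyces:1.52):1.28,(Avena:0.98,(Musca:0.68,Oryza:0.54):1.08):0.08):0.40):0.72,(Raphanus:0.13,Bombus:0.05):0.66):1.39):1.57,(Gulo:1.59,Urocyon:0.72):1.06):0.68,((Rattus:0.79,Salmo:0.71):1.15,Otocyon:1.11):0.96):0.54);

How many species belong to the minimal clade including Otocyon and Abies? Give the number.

24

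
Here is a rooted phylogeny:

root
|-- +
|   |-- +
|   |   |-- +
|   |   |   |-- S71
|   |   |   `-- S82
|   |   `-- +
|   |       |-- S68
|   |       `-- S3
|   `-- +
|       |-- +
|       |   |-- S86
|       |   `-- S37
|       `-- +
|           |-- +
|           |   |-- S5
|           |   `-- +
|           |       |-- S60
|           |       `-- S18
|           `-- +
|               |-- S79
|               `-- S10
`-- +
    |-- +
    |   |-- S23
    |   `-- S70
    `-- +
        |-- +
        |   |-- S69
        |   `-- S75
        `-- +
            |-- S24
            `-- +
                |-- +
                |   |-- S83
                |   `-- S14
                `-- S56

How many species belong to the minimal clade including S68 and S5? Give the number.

11

The MRCA of S68 and S5 is the node subtending (((S71,S82),(S68,S3)),((S86,S37),((S5,(S60,S18)),(S79,S10)))).
That clade contains 11 terminal taxa: S10, S18, S3, S37, S5, S60, S68, S71, S79, S82, S86.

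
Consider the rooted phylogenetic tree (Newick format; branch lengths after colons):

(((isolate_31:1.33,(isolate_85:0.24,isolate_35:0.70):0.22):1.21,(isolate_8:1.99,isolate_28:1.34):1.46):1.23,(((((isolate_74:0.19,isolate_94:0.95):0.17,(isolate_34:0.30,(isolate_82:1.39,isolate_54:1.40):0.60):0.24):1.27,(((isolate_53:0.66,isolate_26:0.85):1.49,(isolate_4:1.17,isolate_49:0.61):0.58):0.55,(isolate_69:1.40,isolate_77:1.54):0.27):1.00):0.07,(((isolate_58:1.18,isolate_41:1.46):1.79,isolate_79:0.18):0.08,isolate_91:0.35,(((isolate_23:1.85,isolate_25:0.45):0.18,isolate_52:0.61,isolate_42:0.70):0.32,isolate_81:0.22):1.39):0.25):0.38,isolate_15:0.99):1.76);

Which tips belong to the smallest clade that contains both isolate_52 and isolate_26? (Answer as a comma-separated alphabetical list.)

isolate_23, isolate_25, isolate_26, isolate_34, isolate_4, isolate_41, isolate_42, isolate_49, isolate_52, isolate_53, isolate_54, isolate_58, isolate_69, isolate_74, isolate_77, isolate_79, isolate_81, isolate_82, isolate_91, isolate_94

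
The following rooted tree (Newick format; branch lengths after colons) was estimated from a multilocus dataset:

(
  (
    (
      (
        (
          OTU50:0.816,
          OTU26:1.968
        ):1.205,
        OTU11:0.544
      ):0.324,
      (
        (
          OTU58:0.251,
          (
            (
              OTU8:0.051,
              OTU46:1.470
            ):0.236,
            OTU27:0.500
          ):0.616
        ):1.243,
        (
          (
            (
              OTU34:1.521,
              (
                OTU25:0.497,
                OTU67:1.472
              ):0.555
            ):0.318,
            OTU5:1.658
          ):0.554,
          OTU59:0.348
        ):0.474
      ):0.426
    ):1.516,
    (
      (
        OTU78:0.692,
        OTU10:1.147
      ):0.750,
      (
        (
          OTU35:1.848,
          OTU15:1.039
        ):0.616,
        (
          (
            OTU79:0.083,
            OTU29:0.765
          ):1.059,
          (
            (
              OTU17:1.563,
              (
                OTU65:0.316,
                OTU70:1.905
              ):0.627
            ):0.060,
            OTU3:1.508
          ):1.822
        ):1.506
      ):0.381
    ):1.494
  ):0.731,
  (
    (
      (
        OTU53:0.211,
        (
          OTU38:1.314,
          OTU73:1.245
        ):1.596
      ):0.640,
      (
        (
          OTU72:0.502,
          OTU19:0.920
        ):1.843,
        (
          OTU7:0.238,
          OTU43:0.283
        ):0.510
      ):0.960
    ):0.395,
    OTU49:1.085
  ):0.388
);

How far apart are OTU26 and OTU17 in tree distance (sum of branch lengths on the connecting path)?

11.839

The path runs OTU26 → … → MRCA → … → OTU17; the MRCA is the node subtending ((((OTU50,OTU26),OTU11),((OTU58,((OTU8,OTU46),OTU27)),(((OTU34,(OTU25,OTU67)),OTU5),OTU59))),((OTU78,OTU10),((OTU35,OTU15),((OTU79,OTU29),((OTU17,(OTU65,OTU70)),OTU3))))).
Branch lengths along that path: 1.968 + 1.205 + 0.324 + 1.516 + 1.494 + 0.381 + 1.506 + 1.822 + 0.060 + 1.563 = 11.839.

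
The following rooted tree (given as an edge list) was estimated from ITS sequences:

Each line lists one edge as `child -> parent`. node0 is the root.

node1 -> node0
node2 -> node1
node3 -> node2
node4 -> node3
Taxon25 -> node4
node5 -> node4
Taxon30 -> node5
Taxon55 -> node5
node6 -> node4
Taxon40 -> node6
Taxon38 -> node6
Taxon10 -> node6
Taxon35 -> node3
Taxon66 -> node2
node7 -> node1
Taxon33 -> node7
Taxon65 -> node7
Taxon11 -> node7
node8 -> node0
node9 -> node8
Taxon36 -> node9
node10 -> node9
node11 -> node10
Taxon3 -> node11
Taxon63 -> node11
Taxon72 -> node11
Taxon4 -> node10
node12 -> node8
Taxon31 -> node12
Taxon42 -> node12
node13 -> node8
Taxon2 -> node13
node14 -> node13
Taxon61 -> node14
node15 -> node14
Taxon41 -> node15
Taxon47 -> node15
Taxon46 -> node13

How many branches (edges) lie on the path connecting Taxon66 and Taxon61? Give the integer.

7

The MRCA of Taxon66 and Taxon61 is the root of the tree.
From Taxon66 up to that node: 3 branches. From Taxon61 up to the same node: 4 branches. Total: 3 + 4 = 7.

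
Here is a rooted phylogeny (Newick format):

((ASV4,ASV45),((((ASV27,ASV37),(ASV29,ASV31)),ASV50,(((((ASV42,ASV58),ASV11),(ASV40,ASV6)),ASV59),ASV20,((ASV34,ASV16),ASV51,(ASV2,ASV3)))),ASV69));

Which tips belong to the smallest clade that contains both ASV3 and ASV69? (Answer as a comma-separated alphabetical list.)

ASV11, ASV16, ASV2, ASV20, ASV27, ASV29, ASV3, ASV31, ASV34, ASV37, ASV40, ASV42, ASV50, ASV51, ASV58, ASV59, ASV6, ASV69

Tracing ASV3: it sits inside (ASV2,ASV3).
Tracing ASV69: it sits inside ((((ASV27,ASV37),(ASV29,ASV31)),ASV50,(((((ASV42,ASV58),ASV11),(ASV40,ASV6)),ASV59),ASV20,((ASV34,ASV16),ASV51,(ASV2,ASV3)))),ASV69).
The smallest clade enclosing both is ((((ASV27,ASV37),(ASV29,ASV31)),ASV50,(((((ASV42,ASV58),ASV11),(ASV40,ASV6)),ASV59),ASV20,((ASV34,ASV16),ASV51,(ASV2,ASV3)))),ASV69); the answer is its 18 terminal taxa in alphabetical order.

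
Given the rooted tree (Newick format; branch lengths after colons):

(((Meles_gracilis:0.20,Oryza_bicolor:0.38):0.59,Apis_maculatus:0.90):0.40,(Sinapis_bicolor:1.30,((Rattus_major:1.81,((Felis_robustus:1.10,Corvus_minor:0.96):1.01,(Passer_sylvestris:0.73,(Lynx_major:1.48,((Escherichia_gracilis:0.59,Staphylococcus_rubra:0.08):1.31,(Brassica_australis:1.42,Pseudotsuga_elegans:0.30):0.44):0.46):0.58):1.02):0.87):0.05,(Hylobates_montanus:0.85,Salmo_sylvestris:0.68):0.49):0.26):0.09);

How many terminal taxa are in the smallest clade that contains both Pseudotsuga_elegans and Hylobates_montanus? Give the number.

The MRCA of Pseudotsuga_elegans and Hylobates_montanus is the node subtending ((Rattus_major,((Felis_robustus,Corvus_minor),(Passer_sylvestris,(Lynx_major,((Escherichia_gracilis,Staphylococcus_rubra),(Brassica_australis,Pseudotsuga_elegans)))))),(Hylobates_montanus,Salmo_sylvestris)).
That clade contains 11 terminal taxa: Brassica_australis, Corvus_minor, Escherichia_gracilis, Felis_robustus, Hylobates_montanus, Lynx_major, Passer_sylvestris, Pseudotsuga_elegans, Rattus_major, Salmo_sylvestris, Staphylococcus_rubra.

11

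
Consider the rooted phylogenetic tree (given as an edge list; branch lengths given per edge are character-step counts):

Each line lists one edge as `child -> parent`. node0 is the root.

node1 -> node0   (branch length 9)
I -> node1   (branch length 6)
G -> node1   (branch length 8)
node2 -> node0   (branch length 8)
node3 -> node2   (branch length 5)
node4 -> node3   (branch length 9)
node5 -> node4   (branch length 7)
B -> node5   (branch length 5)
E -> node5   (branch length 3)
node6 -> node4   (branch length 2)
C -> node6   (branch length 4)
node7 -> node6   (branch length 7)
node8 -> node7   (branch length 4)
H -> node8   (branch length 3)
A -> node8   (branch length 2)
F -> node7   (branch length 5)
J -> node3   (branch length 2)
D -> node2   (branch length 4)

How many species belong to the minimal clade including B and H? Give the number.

6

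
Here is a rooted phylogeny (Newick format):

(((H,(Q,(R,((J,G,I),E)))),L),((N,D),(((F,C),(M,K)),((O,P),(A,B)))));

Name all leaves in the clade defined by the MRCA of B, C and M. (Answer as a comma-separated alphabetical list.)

A, B, C, F, K, M, O, P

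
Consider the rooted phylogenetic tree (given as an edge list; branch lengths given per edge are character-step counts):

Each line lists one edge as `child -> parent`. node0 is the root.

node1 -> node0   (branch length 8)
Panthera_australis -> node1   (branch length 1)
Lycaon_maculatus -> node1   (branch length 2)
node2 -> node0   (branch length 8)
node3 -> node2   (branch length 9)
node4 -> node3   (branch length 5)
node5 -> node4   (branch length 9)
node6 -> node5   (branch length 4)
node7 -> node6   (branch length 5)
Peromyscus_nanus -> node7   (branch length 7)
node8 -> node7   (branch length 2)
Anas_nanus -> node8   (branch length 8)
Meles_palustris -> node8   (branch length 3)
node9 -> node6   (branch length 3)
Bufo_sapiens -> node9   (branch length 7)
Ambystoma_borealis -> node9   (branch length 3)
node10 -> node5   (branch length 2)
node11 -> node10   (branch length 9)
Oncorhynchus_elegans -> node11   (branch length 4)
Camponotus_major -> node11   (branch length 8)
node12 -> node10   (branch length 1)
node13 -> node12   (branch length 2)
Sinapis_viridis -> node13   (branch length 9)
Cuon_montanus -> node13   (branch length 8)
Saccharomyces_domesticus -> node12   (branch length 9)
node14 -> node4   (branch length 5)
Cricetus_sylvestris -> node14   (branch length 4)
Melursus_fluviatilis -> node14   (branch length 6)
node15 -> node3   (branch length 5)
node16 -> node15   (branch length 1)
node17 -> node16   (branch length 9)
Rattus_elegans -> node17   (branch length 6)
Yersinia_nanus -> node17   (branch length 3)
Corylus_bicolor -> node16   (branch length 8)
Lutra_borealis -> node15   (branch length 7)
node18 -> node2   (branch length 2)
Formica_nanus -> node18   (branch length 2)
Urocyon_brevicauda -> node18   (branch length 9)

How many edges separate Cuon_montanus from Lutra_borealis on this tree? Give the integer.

The MRCA of Cuon_montanus and Lutra_borealis is the node subtending (((((Peromyscus_nanus,(Anas_nanus,Meles_palustris)),(Bufo_sapiens,Ambystoma_borealis)),((Oncorhynchus_elegans,Camponotus_major),((Sinapis_viridis,Cuon_montanus),Saccharomyces_domesticus))),(Cricetus_sylvestris,Melursus_fluviatilis)),(((Rattus_elegans,Yersinia_nanus),Corylus_bicolor),Lutra_borealis)).
From Cuon_montanus up to that node: 6 branches. From Lutra_borealis up to the same node: 2 branches. Total: 6 + 2 = 8.

8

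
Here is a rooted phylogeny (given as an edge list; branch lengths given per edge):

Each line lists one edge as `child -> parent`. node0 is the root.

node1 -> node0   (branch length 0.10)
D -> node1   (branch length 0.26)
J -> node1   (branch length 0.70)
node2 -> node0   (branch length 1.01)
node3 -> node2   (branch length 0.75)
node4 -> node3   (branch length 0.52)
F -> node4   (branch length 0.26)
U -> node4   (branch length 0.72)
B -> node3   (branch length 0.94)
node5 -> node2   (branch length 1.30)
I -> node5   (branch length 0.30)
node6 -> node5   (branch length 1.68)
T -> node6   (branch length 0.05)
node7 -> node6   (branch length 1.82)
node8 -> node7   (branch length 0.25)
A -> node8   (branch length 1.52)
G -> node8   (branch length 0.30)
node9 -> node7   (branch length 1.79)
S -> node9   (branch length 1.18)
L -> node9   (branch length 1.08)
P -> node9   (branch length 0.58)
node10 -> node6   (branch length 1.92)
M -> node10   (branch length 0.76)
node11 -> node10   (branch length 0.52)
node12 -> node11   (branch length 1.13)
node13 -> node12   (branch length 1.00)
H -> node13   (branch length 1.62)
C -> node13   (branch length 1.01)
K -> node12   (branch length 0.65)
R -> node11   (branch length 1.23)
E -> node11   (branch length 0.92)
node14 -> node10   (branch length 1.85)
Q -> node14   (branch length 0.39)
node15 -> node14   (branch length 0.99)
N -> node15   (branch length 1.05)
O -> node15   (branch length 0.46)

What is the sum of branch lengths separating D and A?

7.94

The path runs D → … → MRCA → … → A; the MRCA is the root of the tree.
Branch lengths along that path: 0.26 + 0.10 + 1.01 + 1.30 + 1.68 + 1.82 + 0.25 + 1.52 = 7.94.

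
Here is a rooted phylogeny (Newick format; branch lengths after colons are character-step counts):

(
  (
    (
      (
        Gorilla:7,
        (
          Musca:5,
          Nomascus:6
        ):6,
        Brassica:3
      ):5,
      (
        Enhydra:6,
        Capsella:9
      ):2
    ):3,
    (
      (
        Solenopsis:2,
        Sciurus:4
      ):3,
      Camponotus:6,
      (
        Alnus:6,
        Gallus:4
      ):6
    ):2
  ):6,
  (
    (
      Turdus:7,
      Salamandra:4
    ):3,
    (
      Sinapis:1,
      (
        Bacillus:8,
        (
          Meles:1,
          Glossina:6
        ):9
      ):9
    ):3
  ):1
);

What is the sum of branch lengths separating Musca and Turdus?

36

The path runs Musca → … → MRCA → … → Turdus; the MRCA is the root of the tree.
Branch lengths along that path: 5 + 6 + 5 + 3 + 6 + 1 + 3 + 7 = 36.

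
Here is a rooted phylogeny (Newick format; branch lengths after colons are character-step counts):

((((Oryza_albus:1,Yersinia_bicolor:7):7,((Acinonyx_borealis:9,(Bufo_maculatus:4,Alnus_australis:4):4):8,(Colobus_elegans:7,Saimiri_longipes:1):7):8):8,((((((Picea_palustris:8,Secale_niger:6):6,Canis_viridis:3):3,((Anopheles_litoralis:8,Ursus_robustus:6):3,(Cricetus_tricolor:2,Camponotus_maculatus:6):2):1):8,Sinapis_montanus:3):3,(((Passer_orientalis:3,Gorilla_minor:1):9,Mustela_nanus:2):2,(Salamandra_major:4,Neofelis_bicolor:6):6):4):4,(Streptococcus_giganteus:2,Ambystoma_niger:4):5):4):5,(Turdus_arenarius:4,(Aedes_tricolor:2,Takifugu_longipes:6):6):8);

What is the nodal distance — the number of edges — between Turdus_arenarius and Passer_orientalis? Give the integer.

9

The MRCA of Turdus_arenarius and Passer_orientalis is the root of the tree.
From Turdus_arenarius up to that node: 2 branches. From Passer_orientalis up to the same node: 7 branches. Total: 2 + 7 = 9.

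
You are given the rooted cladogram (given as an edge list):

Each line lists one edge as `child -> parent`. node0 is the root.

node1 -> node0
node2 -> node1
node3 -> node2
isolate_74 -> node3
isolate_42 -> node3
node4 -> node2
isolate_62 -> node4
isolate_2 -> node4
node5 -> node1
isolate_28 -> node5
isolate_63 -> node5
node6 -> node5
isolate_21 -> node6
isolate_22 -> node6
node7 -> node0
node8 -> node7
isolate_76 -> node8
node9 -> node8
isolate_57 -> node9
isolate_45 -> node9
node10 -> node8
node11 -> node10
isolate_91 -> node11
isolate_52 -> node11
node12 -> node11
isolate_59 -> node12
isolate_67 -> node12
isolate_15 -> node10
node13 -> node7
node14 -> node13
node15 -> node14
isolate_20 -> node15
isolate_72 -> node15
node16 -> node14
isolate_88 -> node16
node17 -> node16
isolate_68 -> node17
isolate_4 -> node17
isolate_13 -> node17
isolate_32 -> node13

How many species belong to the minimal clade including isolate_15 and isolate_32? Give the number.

15

The MRCA of isolate_15 and isolate_32 is the node subtending ((isolate_76,(isolate_57,isolate_45),((isolate_91,isolate_52,(isolate_59,isolate_67)),isolate_15)),(((isolate_20,isolate_72),(isolate_88,(isolate_68,isolate_4,isolate_13))),isolate_32)).
That clade contains 15 terminal taxa: isolate_13, isolate_15, isolate_20, isolate_32, isolate_4, isolate_45, isolate_52, isolate_57, isolate_59, isolate_67, isolate_68, isolate_72, isolate_76, isolate_88, isolate_91.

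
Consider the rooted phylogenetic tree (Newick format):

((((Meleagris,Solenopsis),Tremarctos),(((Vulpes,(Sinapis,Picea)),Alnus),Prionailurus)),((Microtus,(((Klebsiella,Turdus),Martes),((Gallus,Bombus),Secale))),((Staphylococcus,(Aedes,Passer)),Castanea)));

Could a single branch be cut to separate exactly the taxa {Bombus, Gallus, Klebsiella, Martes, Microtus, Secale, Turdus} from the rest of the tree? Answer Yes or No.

The most recent common ancestor of these taxa subtends (Microtus,(((Klebsiella,Turdus),Martes),((Gallus,Bombus),Secale))).
That clade has exactly 7 tips — every listed taxon and nothing else — so the group is monophyletic.

Yes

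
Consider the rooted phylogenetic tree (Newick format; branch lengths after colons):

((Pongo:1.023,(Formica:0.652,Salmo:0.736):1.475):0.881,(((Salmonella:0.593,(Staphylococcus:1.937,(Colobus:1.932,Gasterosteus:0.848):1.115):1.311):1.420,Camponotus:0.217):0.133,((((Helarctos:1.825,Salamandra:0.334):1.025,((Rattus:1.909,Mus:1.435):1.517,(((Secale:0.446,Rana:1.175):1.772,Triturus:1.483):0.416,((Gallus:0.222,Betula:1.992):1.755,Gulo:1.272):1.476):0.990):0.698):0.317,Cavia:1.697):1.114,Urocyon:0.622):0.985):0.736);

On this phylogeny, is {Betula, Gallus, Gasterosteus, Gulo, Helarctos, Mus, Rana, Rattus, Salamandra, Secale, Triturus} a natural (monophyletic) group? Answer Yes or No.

No

The MRCA of the listed taxa subtends (((Salmonella,(Staphylococcus,(Colobus,Gasterosteus))),Camponotus),((((Helarctos,Salamandra),((Rattus,Mus),(((Secale,Rana),Triturus),((Gallus,Betula),Gulo)))),Cavia),Urocyon)).
That clade also contains Camponotus, Cavia, Colobus, Salmonella, Staphylococcus, Urocyon, which are not in the proposed group, so the group is not monophyletic.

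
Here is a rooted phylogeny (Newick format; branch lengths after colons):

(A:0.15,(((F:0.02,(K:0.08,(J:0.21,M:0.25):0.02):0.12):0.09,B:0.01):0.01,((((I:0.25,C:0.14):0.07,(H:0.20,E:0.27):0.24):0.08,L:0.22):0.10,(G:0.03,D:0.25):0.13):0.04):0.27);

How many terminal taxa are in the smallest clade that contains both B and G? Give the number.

12

The MRCA of B and G is the node subtending (((F,(K,(J,M))),B),((((I,C),(H,E)),L),(G,D))).
That clade contains 12 terminal taxa: B, C, D, E, F, G, H, I, J, K, L, M.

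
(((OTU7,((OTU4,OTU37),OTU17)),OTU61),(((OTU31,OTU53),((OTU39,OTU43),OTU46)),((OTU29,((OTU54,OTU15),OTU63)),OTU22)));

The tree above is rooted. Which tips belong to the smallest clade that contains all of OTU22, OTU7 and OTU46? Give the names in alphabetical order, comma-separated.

Tracing OTU22: it sits inside ((OTU29,((OTU54,OTU15),OTU63)),OTU22).
Tracing OTU7: it sits inside (OTU7,((OTU4,OTU37),OTU17)).
Tracing OTU46: it sits inside ((OTU39,OTU43),OTU46).
The smallest clade enclosing all 3 is the whole tree (their MRCA is the root), so the answer is all 15 tips in alphabetical order.

OTU15, OTU17, OTU22, OTU29, OTU31, OTU37, OTU39, OTU4, OTU43, OTU46, OTU53, OTU54, OTU61, OTU63, OTU7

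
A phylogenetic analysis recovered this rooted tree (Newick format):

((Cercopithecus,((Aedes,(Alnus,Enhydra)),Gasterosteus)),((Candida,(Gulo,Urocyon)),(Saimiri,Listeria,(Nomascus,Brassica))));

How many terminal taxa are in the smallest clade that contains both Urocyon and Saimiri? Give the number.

7

The MRCA of Urocyon and Saimiri is the node subtending ((Candida,(Gulo,Urocyon)),(Saimiri,Listeria,(Nomascus,Brassica))).
That clade contains 7 terminal taxa: Brassica, Candida, Gulo, Listeria, Nomascus, Saimiri, Urocyon.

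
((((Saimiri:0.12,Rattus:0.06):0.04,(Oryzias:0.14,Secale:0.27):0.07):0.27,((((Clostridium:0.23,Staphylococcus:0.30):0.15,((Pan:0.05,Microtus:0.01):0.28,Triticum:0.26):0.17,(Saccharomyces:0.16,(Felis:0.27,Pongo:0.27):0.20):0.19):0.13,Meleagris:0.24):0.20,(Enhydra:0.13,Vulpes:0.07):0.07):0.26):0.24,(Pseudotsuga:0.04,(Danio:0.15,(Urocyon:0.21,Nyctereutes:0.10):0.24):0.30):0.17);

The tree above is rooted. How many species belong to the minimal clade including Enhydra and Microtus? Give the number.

11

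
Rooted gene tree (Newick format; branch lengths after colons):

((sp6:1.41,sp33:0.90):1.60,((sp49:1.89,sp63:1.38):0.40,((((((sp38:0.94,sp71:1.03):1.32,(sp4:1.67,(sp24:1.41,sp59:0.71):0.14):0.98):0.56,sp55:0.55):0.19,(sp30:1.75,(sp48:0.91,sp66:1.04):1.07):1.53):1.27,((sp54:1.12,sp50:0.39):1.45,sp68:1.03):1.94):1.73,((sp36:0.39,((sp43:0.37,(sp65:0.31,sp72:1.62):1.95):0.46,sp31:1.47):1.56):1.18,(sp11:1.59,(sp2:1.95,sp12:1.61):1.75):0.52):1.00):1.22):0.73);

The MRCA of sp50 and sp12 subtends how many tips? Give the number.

20

The MRCA of sp50 and sp12 is the node subtending ((((((sp38,sp71),(sp4,(sp24,sp59))),sp55),(sp30,(sp48,sp66))),((sp54,sp50),sp68)),((sp36,((sp43,(sp65,sp72)),sp31)),(sp11,(sp2,sp12)))).
That clade contains 20 terminal taxa: sp11, sp12, sp2, sp24, sp30, sp31, sp36, sp38, sp4, sp43, sp48, sp50, sp54, sp55, sp59, sp65, sp66, sp68, sp71, sp72.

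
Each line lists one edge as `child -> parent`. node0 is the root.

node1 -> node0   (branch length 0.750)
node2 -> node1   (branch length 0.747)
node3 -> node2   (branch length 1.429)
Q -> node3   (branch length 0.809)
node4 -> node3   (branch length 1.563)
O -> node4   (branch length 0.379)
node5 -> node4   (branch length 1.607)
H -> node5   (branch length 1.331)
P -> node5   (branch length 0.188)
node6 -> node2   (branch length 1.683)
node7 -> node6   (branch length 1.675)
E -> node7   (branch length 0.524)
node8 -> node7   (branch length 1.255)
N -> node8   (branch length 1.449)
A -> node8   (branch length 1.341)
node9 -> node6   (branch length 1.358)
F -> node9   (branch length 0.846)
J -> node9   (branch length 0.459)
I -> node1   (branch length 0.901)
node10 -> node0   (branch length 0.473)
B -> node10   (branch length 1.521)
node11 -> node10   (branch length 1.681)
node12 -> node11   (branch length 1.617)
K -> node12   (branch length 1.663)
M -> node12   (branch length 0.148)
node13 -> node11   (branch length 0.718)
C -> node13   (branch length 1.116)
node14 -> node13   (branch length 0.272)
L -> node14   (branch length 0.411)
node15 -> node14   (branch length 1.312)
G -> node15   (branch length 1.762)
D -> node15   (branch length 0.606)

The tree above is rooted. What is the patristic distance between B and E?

7.373

The path runs B → … → MRCA → … → E; the MRCA is the root of the tree.
Branch lengths along that path: 1.521 + 0.473 + 0.750 + 0.747 + 1.683 + 1.675 + 0.524 = 7.373.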